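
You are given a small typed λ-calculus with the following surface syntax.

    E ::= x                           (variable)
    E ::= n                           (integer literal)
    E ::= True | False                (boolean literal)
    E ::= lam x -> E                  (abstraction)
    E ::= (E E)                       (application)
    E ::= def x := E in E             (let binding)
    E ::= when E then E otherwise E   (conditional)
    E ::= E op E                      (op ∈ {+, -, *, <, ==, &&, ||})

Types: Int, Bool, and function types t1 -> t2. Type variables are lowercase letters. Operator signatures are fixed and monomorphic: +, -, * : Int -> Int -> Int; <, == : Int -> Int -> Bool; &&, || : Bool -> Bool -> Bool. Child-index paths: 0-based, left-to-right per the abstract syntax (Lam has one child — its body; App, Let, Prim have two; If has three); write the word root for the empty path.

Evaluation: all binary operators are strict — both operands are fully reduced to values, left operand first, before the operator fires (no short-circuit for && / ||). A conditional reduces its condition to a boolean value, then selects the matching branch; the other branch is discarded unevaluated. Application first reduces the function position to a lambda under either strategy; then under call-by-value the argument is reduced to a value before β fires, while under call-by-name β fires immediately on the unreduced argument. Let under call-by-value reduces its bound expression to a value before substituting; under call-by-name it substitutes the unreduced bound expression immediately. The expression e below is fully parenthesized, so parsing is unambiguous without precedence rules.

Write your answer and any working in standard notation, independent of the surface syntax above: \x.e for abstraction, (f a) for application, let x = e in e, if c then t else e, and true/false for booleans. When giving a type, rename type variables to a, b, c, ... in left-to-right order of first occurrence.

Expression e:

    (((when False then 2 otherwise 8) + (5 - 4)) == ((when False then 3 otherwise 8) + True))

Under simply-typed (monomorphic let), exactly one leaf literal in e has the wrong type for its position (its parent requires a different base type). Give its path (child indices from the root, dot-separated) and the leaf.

Working:
  unify Bool ~ Bool
  unify Int ~ Int
  unify Int ~ Int
  unify Int ~ Int
  unify Int ~ Int
  unify Int ~ Int
  unify Int ~ Int
  unify Bool ~ Bool
  unify Int ~ Int
  unify Int ~ Int
  unify Bool ~ Int
  FAIL: mismatch Bool ~ Int

Answer: 1.1 : true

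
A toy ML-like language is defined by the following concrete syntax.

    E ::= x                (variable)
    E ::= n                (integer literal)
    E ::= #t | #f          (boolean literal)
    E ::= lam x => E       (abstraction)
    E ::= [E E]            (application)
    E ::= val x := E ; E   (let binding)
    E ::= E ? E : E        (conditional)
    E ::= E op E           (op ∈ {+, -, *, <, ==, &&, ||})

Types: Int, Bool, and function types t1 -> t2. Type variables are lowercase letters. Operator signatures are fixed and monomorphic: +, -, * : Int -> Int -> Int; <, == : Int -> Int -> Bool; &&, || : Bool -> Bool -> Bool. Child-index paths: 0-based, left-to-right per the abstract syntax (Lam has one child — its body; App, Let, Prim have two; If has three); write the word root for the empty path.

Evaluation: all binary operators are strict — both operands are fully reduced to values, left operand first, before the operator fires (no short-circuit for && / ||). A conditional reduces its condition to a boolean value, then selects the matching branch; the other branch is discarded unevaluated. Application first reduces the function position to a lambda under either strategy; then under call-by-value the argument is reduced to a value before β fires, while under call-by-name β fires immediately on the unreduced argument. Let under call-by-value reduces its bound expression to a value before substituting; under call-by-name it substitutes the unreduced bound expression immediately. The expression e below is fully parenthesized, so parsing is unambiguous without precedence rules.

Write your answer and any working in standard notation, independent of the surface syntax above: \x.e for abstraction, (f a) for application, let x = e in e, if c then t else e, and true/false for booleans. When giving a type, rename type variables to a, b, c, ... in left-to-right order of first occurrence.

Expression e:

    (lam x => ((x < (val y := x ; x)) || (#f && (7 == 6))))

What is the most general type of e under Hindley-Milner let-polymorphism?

Answer: Int -> Bool

Working:
x : a
  unify a ~ Int
x : Int
let y : Int
x : Int
  unify Int ~ Int
  unify Bool ~ Bool
  unify Bool ~ Bool
  unify Int ~ Int
  unify Int ~ Int
  unify Bool ~ Bool
  unify Bool ~ Bool
\x._ : Int -> Bool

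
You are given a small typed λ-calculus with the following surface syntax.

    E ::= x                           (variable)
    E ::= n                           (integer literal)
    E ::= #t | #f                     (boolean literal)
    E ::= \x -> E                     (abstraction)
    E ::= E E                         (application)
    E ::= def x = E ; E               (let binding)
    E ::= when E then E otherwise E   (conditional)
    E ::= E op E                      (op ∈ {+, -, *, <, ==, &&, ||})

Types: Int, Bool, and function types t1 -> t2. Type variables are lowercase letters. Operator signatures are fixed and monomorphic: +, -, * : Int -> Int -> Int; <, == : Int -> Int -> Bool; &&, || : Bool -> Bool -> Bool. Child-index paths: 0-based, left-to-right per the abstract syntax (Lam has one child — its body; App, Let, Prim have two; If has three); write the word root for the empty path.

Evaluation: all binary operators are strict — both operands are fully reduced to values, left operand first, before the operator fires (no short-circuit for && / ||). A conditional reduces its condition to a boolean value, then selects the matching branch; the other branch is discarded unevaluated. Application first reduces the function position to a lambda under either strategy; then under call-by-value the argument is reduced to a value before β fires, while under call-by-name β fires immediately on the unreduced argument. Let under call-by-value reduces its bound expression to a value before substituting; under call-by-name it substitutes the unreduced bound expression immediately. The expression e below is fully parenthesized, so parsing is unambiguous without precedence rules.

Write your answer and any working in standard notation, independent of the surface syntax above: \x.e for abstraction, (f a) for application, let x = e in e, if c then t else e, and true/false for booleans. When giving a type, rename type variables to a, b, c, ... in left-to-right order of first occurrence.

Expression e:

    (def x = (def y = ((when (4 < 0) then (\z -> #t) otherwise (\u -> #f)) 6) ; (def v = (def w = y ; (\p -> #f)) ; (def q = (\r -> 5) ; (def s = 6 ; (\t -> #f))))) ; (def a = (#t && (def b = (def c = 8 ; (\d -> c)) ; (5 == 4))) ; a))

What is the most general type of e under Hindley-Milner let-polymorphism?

Answer: Bool

Working:
  unify Int ~ Int
  unify Int ~ Int
  unify Bool ~ Bool
\z._ : a -> Bool
\u._ : b -> Bool
  unify a -> Bool ~ b -> Bool
  unify a ~ b
  unify Bool ~ Bool
  unify b -> Bool ~ Int -> c
  unify b ~ Int
  unify Bool ~ c
_ _ : Bool
let y : Bool
y : Bool
let w : Bool
\p._ : d -> Bool
let v : forall. d -> Bool
\r._ : e -> Int
let q : forall. e -> Int
let s : Int
\t._ : f -> Bool
let x : forall. f -> Bool
  unify Bool ~ Bool
let c : Int
c : Int
\d._ : g -> Int
let b : forall. g -> Int
  unify Int ~ Int
  unify Int ~ Int
  unify Bool ~ Bool
let a : Bool
a : Bool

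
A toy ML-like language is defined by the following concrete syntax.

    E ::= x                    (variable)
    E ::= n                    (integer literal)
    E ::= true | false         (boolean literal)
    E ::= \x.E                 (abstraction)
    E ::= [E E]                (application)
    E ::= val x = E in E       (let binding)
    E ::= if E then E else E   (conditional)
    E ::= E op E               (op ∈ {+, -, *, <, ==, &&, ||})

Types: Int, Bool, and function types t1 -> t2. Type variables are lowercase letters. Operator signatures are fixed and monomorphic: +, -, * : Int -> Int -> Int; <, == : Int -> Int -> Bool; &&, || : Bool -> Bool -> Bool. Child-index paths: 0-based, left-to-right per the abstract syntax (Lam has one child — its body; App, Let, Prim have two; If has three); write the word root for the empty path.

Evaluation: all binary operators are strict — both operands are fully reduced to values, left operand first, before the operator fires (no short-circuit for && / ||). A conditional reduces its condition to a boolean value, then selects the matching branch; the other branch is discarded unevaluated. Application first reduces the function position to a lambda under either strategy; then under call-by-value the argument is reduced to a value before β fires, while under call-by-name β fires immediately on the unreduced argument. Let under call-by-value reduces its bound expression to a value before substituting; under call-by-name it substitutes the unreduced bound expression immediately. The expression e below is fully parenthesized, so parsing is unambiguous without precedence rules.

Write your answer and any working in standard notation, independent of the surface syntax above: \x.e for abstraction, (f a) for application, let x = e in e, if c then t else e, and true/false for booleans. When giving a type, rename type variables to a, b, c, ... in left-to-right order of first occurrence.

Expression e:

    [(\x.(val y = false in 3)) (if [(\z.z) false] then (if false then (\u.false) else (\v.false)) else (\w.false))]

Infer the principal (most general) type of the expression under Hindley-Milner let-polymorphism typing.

Trace:
let y : Bool
\x._ : a -> Int
z : b
\z._ : b -> b
  unify b -> b ~ Bool -> c
  unify b ~ Bool
  unify Bool ~ c
_ _ : Bool
  unify Bool ~ Bool
  unify Bool ~ Bool
\u._ : d -> Bool
\v._ : e -> Bool
  unify d -> Bool ~ e -> Bool
  unify d ~ e
  unify Bool ~ Bool
\w._ : f -> Bool
  unify e -> Bool ~ f -> Bool
  unify e ~ f
  unify Bool ~ Bool
  unify a -> Int ~ (f -> Bool) -> g
  unify a ~ f -> Bool
  unify Int ~ g
_ _ : Int

Answer: Int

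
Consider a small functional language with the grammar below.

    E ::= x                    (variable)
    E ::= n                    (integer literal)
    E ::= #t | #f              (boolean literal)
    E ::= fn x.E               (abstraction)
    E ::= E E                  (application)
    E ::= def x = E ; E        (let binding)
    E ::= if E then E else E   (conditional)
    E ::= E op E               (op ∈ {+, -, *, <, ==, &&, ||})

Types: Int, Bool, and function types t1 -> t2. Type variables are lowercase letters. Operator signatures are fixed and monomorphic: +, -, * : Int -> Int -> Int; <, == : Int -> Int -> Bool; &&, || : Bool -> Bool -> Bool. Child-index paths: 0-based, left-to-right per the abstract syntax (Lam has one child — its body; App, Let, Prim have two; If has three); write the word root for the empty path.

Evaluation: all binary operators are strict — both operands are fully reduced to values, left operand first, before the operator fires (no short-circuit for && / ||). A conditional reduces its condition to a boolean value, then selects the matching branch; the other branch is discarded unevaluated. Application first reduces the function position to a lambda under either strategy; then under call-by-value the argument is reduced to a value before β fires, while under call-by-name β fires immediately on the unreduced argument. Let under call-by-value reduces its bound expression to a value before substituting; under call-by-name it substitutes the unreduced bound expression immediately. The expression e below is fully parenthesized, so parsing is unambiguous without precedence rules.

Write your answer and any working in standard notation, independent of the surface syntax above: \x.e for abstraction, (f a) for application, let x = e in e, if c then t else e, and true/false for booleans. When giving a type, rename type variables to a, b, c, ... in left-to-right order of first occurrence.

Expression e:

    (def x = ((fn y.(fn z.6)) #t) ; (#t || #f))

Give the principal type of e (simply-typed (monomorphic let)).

Working:
\z._ : b -> Int
\y._ : a -> b -> Int
  unify a -> b -> Int ~ Bool -> c
  unify a ~ Bool
  unify b -> Int ~ c
_ _ : b -> Int
let x : b -> Int
  unify Bool ~ Bool
  unify Bool ~ Bool

Answer: Bool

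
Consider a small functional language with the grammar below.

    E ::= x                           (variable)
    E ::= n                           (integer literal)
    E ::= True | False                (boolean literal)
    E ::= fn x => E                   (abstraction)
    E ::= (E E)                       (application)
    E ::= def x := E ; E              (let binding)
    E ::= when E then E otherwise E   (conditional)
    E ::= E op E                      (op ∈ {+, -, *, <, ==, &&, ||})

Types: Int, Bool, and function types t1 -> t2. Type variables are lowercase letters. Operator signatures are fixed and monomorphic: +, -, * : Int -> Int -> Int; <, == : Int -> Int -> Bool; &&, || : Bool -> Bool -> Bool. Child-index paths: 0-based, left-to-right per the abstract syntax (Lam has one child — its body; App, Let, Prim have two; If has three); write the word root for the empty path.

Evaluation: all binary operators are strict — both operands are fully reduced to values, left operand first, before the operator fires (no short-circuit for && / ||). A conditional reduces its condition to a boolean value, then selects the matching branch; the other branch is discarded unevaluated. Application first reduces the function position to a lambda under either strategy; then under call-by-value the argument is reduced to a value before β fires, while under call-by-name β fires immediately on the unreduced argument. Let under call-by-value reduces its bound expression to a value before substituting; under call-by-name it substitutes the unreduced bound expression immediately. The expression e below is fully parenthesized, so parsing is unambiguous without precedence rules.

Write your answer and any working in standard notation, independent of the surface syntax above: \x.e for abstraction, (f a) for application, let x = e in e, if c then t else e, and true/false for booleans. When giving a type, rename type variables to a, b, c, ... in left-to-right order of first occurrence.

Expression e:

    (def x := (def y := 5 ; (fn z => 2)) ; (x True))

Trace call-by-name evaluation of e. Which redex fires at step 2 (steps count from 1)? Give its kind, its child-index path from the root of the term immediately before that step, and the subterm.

Answer: let at 0 : (let y = 5 in (\z.2))

Derivation:
step 0: (let x = (let y = 5 in (\z.2)) in (x true))
step 1: [let@root] ((let y = 5 in (\z.2)) true)
step 2: [let@0] ((\z.2) true)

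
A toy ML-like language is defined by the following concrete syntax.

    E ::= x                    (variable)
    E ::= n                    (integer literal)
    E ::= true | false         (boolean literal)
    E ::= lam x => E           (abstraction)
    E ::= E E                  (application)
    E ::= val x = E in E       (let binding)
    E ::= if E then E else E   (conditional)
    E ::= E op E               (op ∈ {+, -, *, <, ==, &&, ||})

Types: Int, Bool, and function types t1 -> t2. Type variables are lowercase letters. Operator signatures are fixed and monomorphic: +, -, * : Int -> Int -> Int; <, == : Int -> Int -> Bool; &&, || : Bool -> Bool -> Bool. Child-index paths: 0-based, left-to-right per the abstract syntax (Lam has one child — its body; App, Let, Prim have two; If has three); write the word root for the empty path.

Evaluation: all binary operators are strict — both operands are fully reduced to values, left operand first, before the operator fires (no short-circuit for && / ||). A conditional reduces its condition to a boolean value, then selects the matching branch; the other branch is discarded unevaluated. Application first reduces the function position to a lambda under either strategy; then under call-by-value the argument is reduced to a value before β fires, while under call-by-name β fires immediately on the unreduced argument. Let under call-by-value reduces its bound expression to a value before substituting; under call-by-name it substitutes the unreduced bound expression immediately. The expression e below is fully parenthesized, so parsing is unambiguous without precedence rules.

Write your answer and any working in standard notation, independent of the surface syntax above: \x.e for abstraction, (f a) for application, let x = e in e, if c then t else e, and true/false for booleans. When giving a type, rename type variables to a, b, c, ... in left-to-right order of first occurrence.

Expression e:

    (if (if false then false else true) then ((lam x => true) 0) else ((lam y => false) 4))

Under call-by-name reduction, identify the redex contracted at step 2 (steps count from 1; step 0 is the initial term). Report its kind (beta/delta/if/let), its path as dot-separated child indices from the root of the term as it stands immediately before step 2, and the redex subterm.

Answer: if at root : (if true then ((\x.true) 0) else ((\y.false) 4))

Trace:
step 0: (if (if false then false else true) then ((\x.true) 0) else ((\y.false) 4))
step 1: [if@0] (if true then ((\x.true) 0) else ((\y.false) 4))
step 2: [if@root] ((\x.true) 0)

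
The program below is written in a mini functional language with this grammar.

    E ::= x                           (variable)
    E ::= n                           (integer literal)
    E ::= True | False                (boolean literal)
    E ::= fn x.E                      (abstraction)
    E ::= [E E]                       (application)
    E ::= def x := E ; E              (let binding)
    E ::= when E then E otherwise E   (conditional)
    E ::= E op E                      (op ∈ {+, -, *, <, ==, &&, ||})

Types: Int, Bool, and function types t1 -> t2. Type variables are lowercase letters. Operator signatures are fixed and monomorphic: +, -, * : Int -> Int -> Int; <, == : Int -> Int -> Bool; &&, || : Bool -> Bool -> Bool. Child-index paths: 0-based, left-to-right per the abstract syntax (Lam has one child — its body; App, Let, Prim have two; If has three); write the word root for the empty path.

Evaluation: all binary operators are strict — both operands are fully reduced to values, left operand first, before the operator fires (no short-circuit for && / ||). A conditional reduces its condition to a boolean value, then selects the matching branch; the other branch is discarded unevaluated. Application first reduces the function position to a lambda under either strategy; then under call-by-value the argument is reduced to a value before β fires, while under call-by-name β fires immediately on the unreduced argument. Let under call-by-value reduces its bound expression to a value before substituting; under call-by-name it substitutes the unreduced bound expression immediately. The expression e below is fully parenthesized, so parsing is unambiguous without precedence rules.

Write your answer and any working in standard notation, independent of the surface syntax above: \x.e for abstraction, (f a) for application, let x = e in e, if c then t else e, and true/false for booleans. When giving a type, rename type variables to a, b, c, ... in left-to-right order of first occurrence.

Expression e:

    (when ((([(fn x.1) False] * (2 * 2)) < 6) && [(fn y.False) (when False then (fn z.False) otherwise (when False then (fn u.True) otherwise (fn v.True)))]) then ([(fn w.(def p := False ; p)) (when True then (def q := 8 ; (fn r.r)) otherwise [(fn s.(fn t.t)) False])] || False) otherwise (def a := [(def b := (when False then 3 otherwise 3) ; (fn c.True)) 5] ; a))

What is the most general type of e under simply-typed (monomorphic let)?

Derivation:
\x._ : a -> Int
  unify a -> Int ~ Bool -> b
  unify a ~ Bool
  unify Int ~ b
_ _ : Int
  unify Int ~ Int
  unify Int ~ Int
  unify Int ~ Int
  unify Int ~ Int
  unify Int ~ Int
  unify Int ~ Int
  unify Bool ~ Bool
\y._ : c -> Bool
  unify Bool ~ Bool
\z._ : d -> Bool
  unify Bool ~ Bool
\u._ : e -> Bool
\v._ : f -> Bool
  unify e -> Bool ~ f -> Bool
  unify e ~ f
  unify Bool ~ Bool
  unify d -> Bool ~ f -> Bool
  unify d ~ f
  unify Bool ~ Bool
  unify c -> Bool ~ (f -> Bool) -> g
  unify c ~ f -> Bool
  unify Bool ~ g
_ _ : Bool
  unify Bool ~ Bool
  unify Bool ~ Bool
let p : Bool
p : Bool
\w._ : h -> Bool
  unify Bool ~ Bool
let q : Int
r : i
\r._ : i -> i
t : k
\t._ : k -> k
\s._ : j -> k -> k
  unify j -> k -> k ~ Bool -> l
  unify j ~ Bool
  unify k -> k ~ l
_ _ : k -> k
  unify i -> i ~ k -> k
  unify i ~ k
  unify k ~ k
  unify h -> Bool ~ (k -> k) -> m
  unify h ~ k -> k
  unify Bool ~ m
_ _ : Bool
  unify Bool ~ Bool
  unify Bool ~ Bool
  unify Bool ~ Bool
  unify Int ~ Int
let b : Int
\c._ : n -> Bool
  unify n -> Bool ~ Int -> o
  unify n ~ Int
  unify Bool ~ o
_ _ : Bool
let a : Bool
a : Bool
  unify Bool ~ Bool

Answer: Bool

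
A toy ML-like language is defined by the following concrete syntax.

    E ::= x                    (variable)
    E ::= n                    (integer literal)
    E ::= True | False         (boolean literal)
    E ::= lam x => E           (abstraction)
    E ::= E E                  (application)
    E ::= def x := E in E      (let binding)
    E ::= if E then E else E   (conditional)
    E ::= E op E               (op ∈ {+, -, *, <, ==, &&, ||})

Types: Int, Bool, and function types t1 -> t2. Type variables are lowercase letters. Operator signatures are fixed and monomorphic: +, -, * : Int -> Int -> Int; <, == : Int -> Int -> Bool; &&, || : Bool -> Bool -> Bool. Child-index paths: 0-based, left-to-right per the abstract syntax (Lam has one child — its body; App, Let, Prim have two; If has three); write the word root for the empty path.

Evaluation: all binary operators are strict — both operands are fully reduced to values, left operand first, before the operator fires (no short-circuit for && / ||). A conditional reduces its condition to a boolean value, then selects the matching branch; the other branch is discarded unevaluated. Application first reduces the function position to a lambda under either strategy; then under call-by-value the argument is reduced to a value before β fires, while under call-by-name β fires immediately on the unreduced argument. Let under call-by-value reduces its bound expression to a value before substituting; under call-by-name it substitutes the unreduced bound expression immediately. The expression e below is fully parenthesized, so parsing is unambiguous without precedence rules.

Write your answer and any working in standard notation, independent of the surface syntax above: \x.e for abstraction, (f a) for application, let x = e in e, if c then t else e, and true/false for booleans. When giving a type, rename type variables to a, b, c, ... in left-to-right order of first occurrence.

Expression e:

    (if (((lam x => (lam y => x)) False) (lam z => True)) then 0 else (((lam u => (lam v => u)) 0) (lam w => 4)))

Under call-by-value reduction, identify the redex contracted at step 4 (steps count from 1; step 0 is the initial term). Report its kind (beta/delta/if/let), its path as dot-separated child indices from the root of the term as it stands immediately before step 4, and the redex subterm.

Trace:
step 0: (if (((\x.(\y.x)) false) (\z.true)) then 0 else (((\u.(\v.u)) 0) (\w.4)))
step 1: [beta@0.0] (if ((\y.false) (\z.true)) then 0 else (((\u.(\v.u)) 0) (\w.4)))
step 2: [beta@0] (if false then 0 else (((\u.(\v.u)) 0) (\w.4)))
step 3: [if@root] (((\u.(\v.u)) 0) (\w.4))
step 4: [beta@0] ((\v.0) (\w.4))

Answer: beta at 0 : ((\u.(\v.u)) 0)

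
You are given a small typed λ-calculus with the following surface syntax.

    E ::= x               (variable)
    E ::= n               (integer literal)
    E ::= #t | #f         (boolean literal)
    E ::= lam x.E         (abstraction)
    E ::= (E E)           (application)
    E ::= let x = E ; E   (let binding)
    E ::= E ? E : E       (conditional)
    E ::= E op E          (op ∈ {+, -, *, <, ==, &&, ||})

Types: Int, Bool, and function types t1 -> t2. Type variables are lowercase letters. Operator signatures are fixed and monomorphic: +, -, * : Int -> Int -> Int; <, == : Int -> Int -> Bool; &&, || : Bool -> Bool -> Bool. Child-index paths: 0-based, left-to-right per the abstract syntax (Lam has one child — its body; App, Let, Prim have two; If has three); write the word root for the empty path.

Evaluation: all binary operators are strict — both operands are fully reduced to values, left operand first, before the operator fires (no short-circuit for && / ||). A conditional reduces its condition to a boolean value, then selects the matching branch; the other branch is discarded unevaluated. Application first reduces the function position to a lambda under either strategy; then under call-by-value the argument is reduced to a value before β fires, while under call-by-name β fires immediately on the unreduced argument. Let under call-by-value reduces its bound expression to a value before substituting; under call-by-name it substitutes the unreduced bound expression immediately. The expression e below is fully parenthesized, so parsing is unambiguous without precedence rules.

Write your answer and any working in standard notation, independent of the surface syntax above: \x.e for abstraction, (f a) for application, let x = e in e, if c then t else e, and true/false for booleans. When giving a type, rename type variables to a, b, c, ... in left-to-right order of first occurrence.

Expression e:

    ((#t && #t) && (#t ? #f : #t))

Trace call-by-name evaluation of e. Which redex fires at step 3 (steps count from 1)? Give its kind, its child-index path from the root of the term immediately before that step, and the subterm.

Derivation:
step 0: ((true && true) && (if true then false else true))
step 1: [delta@0] (true && (if true then false else true))
step 2: [if@1] (true && false)
step 3: [delta@root] false

Answer: delta at root : (true && false)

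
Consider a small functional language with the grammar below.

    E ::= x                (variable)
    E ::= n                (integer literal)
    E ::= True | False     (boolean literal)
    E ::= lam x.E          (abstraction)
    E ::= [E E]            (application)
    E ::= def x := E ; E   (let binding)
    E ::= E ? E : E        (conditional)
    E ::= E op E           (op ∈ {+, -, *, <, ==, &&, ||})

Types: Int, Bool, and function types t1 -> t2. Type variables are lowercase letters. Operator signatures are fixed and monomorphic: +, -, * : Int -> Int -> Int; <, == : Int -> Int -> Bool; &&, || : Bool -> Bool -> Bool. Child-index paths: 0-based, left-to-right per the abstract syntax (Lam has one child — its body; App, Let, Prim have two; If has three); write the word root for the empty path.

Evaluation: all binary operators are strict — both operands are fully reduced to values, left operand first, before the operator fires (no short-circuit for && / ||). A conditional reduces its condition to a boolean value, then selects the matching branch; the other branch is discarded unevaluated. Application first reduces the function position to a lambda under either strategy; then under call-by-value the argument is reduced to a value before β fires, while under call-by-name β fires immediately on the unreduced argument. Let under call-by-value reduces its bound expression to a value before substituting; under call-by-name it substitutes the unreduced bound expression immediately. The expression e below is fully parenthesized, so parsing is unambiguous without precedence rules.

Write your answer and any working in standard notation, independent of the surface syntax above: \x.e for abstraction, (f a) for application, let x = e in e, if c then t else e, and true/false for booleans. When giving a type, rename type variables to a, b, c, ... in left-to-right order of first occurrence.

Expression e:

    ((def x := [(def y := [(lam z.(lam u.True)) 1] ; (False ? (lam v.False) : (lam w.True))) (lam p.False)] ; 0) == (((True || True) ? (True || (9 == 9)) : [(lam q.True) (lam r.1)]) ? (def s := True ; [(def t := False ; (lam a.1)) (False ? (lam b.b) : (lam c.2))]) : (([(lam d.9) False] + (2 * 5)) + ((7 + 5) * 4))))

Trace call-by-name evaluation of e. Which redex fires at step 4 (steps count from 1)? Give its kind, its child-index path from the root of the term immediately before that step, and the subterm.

Trace:
step 0: ((let x = ((let y = ((\z.(\u.true)) 1) in (if false then (\v.false) else (\w.true))) (\p.false)) in 0) == (if (if (true || true) then (true || (9 == 9)) else ((\q.true) (\r.1))) then (let s = true in ((let t = false in (\a.1)) (if false then (\b.b) else (\c.2)))) else ((((\d.9) false) + (2 * 5)) + ((7 + 5) * 4))))
step 1: [let@0] (0 == (if (if (true || true) then (true || (9 == 9)) else ((\q.true) (\r.1))) then (let s = true in ((let t = false in (\a.1)) (if false then (\b.b) else (\c.2)))) else ((((\d.9) false) + (2 * 5)) + ((7 + 5) * 4))))
step 2: [delta@1.0.0] (0 == (if (if true then (true || (9 == 9)) else ((\q.true) (\r.1))) then (let s = true in ((let t = false in (\a.1)) (if false then (\b.b) else (\c.2)))) else ((((\d.9) false) + (2 * 5)) + ((7 + 5) * 4))))
step 3: [if@1.0] (0 == (if (true || (9 == 9)) then (let s = true in ((let t = false in (\a.1)) (if false then (\b.b) else (\c.2)))) else ((((\d.9) false) + (2 * 5)) + ((7 + 5) * 4))))
step 4: [delta@1.0.1] (0 == (if (true || true) then (let s = true in ((let t = false in (\a.1)) (if false then (\b.b) else (\c.2)))) else ((((\d.9) false) + (2 * 5)) + ((7 + 5) * 4))))

Answer: delta at 1.0.1 : (9 == 9)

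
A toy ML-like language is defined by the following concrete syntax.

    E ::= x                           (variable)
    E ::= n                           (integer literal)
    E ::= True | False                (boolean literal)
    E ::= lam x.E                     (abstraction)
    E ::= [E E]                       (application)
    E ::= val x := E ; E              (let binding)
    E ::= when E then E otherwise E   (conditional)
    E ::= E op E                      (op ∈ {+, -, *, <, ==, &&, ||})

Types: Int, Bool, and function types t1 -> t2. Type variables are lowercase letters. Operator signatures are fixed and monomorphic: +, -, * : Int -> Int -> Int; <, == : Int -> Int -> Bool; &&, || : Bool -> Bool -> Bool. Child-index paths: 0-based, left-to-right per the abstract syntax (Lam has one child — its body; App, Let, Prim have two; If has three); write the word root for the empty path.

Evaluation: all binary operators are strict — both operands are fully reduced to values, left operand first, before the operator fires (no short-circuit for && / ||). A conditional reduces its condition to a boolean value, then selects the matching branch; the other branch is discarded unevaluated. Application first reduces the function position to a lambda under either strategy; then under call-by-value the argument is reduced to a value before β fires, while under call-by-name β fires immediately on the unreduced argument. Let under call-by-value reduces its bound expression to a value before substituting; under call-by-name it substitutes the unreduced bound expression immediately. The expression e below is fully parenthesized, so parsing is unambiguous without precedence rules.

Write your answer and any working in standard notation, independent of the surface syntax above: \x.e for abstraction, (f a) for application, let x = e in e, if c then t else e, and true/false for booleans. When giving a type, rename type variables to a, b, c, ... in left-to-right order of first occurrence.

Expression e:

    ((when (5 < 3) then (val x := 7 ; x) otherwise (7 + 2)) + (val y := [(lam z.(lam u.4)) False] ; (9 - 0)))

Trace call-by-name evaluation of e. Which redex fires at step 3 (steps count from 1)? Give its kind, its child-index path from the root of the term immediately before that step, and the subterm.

Answer: delta at 0 : (7 + 2)

Working:
step 0: ((if (5 < 3) then (let x = 7 in x) else (7 + 2)) + (let y = ((\z.(\u.4)) false) in (9 - 0)))
step 1: [delta@0.0] ((if false then (let x = 7 in x) else (7 + 2)) + (let y = ((\z.(\u.4)) false) in (9 - 0)))
step 2: [if@0] ((7 + 2) + (let y = ((\z.(\u.4)) false) in (9 - 0)))
step 3: [delta@0] (9 + (let y = ((\z.(\u.4)) false) in (9 - 0)))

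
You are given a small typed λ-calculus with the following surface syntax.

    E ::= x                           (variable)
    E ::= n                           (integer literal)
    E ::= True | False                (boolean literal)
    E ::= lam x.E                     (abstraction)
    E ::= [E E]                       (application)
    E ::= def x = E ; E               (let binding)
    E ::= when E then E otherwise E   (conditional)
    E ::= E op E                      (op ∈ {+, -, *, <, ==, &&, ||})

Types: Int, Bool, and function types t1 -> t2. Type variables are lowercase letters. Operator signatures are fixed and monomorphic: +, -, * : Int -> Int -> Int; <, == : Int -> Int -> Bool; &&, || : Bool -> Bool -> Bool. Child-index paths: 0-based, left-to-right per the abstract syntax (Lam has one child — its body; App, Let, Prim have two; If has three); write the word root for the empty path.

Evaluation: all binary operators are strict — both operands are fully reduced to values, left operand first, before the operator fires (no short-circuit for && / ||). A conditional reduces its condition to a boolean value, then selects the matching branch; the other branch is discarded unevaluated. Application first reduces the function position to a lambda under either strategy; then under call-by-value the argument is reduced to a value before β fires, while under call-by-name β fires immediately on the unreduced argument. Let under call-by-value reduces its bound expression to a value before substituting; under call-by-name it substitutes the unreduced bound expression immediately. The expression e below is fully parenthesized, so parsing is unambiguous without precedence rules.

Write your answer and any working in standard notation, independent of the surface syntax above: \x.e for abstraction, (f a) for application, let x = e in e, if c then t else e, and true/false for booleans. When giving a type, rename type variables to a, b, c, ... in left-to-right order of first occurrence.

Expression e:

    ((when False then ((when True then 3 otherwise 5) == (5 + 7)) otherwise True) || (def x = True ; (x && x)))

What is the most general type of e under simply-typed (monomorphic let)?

Answer: Bool

Trace:
  unify Bool ~ Bool
  unify Bool ~ Bool
  unify Int ~ Int
  unify Int ~ Int
  unify Int ~ Int
  unify Int ~ Int
  unify Int ~ Int
  unify Bool ~ Bool
  unify Bool ~ Bool
let x : Bool
x : Bool
  unify Bool ~ Bool
x : Bool
  unify Bool ~ Bool
  unify Bool ~ Bool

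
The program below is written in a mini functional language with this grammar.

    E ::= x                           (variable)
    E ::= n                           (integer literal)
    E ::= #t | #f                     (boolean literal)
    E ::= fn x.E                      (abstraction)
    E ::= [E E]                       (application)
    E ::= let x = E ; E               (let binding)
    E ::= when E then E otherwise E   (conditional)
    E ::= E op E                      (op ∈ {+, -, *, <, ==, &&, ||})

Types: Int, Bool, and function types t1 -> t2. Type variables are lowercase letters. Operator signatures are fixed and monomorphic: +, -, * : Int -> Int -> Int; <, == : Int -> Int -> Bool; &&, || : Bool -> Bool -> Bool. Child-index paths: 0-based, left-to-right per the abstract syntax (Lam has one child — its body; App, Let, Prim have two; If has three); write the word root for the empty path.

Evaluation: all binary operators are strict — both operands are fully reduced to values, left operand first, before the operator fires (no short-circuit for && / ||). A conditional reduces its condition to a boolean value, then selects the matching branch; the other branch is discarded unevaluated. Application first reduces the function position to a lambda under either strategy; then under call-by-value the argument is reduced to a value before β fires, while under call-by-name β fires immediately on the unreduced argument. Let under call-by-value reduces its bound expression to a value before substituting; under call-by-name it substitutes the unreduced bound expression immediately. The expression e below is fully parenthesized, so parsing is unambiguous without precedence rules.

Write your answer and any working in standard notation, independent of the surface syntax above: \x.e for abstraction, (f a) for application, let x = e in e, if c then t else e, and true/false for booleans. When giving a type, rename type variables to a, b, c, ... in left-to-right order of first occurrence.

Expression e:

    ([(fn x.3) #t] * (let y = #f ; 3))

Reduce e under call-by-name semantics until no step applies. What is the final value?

Answer: 9

Working:
step 0: (((\x.3) true) * (let y = false in 3))
step 1: [beta@0] (3 * (let y = false in 3))
step 2: [let@1] (3 * 3)
step 3: [delta@root] 9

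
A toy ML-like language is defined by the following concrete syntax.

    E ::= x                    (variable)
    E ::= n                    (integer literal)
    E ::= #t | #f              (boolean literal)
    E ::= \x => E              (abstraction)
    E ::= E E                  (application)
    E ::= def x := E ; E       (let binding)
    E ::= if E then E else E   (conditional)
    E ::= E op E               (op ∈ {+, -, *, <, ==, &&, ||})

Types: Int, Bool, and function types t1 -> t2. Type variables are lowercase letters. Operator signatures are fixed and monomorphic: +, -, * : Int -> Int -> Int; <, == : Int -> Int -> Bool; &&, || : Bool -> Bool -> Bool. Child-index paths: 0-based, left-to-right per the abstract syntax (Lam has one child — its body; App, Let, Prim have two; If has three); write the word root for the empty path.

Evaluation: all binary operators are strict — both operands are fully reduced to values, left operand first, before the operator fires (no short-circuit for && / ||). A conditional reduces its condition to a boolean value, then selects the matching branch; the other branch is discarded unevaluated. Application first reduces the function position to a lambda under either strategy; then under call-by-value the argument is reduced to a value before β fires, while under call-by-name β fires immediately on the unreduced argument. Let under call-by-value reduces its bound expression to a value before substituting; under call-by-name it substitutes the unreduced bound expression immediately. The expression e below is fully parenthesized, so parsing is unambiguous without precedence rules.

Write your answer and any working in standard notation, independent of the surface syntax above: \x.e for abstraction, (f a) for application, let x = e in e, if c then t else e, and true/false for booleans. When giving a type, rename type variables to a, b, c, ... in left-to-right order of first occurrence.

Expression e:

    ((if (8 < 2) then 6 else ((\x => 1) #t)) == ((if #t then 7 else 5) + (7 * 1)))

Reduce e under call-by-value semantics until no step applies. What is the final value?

Derivation:
step 0: ((if (8 < 2) then 6 else ((\x.1) true)) == ((if true then 7 else 5) + (7 * 1)))
step 1: [delta@0.0] ((if false then 6 else ((\x.1) true)) == ((if true then 7 else 5) + (7 * 1)))
step 2: [if@0] (((\x.1) true) == ((if true then 7 else 5) + (7 * 1)))
step 3: [beta@0] (1 == ((if true then 7 else 5) + (7 * 1)))
step 4: [if@1.0] (1 == (7 + (7 * 1)))
step 5: [delta@1.1] (1 == (7 + 7))
step 6: [delta@1] (1 == 14)
step 7: [delta@root] false

Answer: false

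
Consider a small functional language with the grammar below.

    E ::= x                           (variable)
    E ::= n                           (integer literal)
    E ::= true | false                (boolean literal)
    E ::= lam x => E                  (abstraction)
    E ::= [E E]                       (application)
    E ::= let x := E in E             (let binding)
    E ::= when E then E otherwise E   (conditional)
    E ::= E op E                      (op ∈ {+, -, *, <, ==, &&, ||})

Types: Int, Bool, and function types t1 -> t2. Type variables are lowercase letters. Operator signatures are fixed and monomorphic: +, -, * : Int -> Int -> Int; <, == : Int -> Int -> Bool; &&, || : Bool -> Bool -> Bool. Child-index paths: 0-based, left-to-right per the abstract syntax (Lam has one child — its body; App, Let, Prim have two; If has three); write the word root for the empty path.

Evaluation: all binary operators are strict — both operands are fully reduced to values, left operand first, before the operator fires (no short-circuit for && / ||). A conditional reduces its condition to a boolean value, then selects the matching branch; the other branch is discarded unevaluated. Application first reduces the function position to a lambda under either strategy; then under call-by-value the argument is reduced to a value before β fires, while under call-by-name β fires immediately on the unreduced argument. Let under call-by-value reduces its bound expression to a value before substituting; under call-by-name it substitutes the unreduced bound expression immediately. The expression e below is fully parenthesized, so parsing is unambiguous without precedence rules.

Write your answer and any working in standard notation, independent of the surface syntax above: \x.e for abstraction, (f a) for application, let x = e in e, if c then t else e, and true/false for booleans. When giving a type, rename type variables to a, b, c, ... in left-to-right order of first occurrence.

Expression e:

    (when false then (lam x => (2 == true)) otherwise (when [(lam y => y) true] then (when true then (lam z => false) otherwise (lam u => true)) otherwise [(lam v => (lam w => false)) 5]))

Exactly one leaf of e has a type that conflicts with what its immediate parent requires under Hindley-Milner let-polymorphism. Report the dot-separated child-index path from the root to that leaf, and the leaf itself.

Answer: 1.0.1 : true

Trace:
  unify Bool ~ Bool
  unify Int ~ Int
  unify Bool ~ Int
  FAIL: mismatch Bool ~ Int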